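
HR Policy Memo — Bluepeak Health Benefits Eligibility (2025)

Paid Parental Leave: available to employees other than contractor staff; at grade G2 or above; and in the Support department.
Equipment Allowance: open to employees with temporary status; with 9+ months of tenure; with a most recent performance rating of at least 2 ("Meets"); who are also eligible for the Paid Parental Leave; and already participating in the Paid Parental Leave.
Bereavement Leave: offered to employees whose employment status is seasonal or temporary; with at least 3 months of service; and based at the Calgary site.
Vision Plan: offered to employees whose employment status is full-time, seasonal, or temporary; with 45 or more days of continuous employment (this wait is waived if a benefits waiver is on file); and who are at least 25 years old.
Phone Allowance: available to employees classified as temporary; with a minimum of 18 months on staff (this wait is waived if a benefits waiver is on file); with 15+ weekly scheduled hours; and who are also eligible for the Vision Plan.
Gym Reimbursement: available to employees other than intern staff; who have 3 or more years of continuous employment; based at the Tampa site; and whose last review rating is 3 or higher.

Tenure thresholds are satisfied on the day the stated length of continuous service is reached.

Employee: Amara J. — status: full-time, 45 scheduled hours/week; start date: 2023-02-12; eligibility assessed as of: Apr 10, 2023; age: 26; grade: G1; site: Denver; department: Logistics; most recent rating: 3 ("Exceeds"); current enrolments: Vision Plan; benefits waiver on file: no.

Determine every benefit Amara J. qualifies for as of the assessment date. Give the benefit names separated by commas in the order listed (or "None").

Vision Plan

Service from 2023-02-12 to Apr 10, 2023: 57 days.
Paid Parental Leave — status full-time ✓ (not excluded); grade G1 < G2 ✗ → not eligible.
Equipment Allowance — status full-time ✗ (requires temporary) → not eligible.
Bereavement Leave — status full-time ✗ (requires seasonal or temporary) → not eligible.
Vision Plan — status full-time ✓; no waiver, service 57 days ≥ 45 days ✓; age 26 ≥ 25 ✓ → eligible.
Phone Allowance — status full-time ✗ (requires temporary) → not eligible.
Gym Reimbursement — status full-time ✓ (not excluded); service 57 days < 3 years (≈1095 days) ✗ → not eligible.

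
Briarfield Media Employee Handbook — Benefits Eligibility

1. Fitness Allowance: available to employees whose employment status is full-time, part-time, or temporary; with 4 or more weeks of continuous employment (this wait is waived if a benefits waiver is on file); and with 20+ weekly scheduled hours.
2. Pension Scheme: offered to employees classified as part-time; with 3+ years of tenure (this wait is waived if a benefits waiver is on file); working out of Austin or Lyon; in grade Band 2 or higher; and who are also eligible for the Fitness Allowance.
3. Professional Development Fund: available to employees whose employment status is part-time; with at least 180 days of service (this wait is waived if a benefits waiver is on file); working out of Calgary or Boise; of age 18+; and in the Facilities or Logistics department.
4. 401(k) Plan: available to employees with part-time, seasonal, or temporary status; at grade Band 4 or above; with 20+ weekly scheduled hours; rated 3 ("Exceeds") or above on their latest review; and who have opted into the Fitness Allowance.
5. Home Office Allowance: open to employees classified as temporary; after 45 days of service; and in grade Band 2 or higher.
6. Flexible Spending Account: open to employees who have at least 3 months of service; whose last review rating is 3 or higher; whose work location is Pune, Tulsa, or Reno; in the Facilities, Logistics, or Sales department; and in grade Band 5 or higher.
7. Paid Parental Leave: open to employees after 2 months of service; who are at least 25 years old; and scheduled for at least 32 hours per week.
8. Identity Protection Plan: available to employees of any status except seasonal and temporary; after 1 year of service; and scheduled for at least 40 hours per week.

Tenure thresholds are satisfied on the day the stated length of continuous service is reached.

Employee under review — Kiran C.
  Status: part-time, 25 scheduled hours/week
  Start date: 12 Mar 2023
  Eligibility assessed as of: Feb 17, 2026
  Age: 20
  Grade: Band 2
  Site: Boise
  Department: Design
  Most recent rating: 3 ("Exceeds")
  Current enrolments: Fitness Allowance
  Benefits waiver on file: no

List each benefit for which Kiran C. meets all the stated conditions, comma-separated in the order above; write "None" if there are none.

Service from 12 Mar 2023 to Feb 17, 2026: 1073 days.
Fitness Allowance — status part-time ✓; no waiver, service 1073 days ≥ 4 weeks (≈28 days) ✓; 25 hrs/wk ≥ 20 ✓ → eligible.
Pension Scheme — status part-time ✓; no waiver, service 1073 days < 3 years (≈1095 days) ✗ → not eligible.
Professional Development Fund — status part-time ✓; no waiver, service 1073 days ≥ 180 days ✓; site Boise ✓; age 20 ≥ 18 ✓; dept Design ✗ → not eligible.
401(k) Plan — status part-time ✓; grade Band 2 < Band 4 ✗ → not eligible.
Home Office Allowance — status part-time ✗ (requires temporary) → not eligible.
Flexible Spending Account — service 1073 days ≥ 3 months (≈90 days) ✓; rating 3 ≥ 3 ✓; site Boise ✗ (not Pune, Tulsa, or Reno) → not eligible.
Paid Parental Leave — service 1073 days ≥ 2 months (≈60 days) ✓; age 20 < 25 ✗ → not eligible.
Identity Protection Plan — status part-time ✓ (not excluded); service 1073 days ≥ 1 year (≈365 days) ✓; 25 hrs/wk < 40 ✗ → not eligible.

Fitness Allowance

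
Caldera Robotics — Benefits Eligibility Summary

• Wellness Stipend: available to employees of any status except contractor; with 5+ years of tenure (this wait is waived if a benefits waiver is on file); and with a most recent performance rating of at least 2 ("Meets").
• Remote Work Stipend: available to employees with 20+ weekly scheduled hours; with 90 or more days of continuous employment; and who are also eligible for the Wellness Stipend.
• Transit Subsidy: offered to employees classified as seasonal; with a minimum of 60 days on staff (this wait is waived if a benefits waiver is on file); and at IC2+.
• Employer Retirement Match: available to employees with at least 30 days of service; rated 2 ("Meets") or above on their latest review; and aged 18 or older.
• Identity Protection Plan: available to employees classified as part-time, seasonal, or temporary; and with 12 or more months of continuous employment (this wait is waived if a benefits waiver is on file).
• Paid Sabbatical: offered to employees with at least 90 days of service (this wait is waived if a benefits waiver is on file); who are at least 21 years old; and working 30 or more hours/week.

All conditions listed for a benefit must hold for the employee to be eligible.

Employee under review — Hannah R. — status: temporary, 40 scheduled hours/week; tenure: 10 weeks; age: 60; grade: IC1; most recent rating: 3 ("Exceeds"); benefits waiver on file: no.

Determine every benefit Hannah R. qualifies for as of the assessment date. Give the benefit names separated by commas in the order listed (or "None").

Wellness Stipend — status temporary ✓ (not excluded); no waiver, service 10 weeks < 5 years (≈1825 days) ✗ → not eligible.
Remote Work Stipend — 40 hrs/wk ≥ 20 ✓; service 10 weeks < 90 days ✗ → not eligible.
Transit Subsidy — status temporary ✗ (requires seasonal) → not eligible.
Employer Retirement Match — service 10 weeks ≥ 30 days ✓; rating 3 ≥ 2 ✓; age 60 ≥ 18 ✓ → eligible.
Identity Protection Plan — status temporary ✓; no waiver, service 10 weeks < 12 months (≈360 days) ✗ → not eligible.
Paid Sabbatical — no waiver, service 10 weeks < 90 days ✗ → not eligible.

Employer Retirement Match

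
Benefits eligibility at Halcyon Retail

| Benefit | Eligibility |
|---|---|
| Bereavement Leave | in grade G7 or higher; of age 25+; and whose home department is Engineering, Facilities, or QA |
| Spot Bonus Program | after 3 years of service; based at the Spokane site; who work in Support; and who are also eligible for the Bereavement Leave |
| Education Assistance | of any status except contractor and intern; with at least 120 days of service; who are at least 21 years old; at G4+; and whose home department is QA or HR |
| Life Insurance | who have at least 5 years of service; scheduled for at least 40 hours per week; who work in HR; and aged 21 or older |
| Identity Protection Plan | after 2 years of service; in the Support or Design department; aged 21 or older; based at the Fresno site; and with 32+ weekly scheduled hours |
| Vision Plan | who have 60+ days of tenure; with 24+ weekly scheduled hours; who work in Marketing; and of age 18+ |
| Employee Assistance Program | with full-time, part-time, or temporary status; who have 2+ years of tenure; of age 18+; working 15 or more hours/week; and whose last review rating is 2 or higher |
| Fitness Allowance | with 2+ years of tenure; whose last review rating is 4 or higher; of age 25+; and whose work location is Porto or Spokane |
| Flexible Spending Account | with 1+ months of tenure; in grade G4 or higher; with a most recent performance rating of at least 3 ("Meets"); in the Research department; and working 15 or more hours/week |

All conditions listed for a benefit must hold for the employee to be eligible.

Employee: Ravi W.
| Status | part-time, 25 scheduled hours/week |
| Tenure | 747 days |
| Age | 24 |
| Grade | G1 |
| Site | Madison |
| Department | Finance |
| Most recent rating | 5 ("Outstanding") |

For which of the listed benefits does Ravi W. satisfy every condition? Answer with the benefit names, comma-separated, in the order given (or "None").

Employee Assistance Program

Bereavement Leave — grade G1 < G7 ✗ → not eligible.
Spot Bonus Program — service 747 days < 3 years (≈1095 days) ✗ → not eligible.
Education Assistance — status part-time ✓ (not excluded); service 747 days ≥ 120 days ✓; age 24 ≥ 21 ✓; grade G1 < G4 ✗ → not eligible.
Life Insurance — service 747 days < 5 years (≈1825 days) ✗ → not eligible.
Identity Protection Plan — service 747 days ≥ 2 years (≈730 days) ✓; dept Finance ✗ → not eligible.
Vision Plan — service 747 days ≥ 60 days ✓; 25 hrs/wk ≥ 24 ✓; dept Finance ✗ → not eligible.
Employee Assistance Program — status part-time ✓; service 747 days ≥ 2 years (≈730 days) ✓; age 24 ≥ 18 ✓; 25 hrs/wk ≥ 15 ✓; rating 5 ≥ 2 ✓ → eligible.
Fitness Allowance — service 747 days ≥ 2 years (≈730 days) ✓; rating 5 ≥ 4 ✓; age 24 < 25 ✗ → not eligible.
Flexible Spending Account — service 747 days ≥ 1 month (≈30 days) ✓; grade G1 < G4 ✗ → not eligible.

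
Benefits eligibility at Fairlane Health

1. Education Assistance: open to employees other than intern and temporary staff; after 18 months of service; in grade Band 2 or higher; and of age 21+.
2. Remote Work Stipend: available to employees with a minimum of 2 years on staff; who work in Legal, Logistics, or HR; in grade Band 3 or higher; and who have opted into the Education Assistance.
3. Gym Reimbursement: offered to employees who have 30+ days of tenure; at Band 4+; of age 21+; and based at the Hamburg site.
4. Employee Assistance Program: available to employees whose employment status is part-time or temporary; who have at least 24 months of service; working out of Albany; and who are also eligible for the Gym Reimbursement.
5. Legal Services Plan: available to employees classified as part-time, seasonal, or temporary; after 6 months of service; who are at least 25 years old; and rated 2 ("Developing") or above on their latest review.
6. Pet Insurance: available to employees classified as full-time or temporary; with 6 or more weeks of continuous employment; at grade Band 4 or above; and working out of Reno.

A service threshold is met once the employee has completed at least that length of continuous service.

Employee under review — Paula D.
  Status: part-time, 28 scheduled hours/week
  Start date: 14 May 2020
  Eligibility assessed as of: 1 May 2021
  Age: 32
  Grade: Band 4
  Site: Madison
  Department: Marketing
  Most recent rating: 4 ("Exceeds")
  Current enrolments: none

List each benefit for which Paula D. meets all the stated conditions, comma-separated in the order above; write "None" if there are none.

Legal Services Plan

Service from 14 May 2020 to 1 May 2021: 352 days.
Education Assistance — status part-time ✓ (not excluded); service 352 days < 18 months (≈540 days) ✗ → not eligible.
Remote Work Stipend — service 352 days < 2 years (≈730 days) ✗ → not eligible.
Gym Reimbursement — service 352 days ≥ 30 days ✓; grade Band 4 ≥ Band 4 ✓; age 32 ≥ 21 ✓; site Madison ✗ (not Hamburg) → not eligible.
Employee Assistance Program — status part-time ✓; service 352 days < 24 months (≈720 days) ✗ → not eligible.
Legal Services Plan — status part-time ✓; service 352 days ≥ 6 months (≈180 days) ✓; age 32 ≥ 25 ✓; rating 4 ≥ 2 ✓ → eligible.
Pet Insurance — status part-time ✗ (requires full-time or temporary) → not eligible.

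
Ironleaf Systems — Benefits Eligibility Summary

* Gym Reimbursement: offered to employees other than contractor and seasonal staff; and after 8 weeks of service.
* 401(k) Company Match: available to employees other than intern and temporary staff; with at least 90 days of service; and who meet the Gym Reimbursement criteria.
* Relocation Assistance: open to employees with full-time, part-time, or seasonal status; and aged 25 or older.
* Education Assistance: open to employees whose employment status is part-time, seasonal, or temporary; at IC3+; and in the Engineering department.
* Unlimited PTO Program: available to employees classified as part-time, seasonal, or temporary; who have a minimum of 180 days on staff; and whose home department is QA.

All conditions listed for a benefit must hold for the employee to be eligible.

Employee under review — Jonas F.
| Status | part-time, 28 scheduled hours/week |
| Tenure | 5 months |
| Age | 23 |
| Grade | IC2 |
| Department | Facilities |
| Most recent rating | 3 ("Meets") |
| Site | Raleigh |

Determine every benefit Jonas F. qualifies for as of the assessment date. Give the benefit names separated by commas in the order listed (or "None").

Gym Reimbursement, 401(k) Company Match

Gym Reimbursement — status part-time ✓ (not excluded); service 5 months ≥ 8 weeks (≈56 days) ✓ → eligible.
401(k) Company Match — status part-time ✓ (not excluded); service 5 months ≥ 90 days ✓; eligible for Gym Reimbursement ✓ → eligible.
Relocation Assistance — status part-time ✓; age 23 < 25 ✗ → not eligible.
Education Assistance — status part-time ✓; grade IC2 < IC3 ✗ → not eligible.
Unlimited PTO Program — status part-time ✓; service 5 months < 180 days ✗ → not eligible.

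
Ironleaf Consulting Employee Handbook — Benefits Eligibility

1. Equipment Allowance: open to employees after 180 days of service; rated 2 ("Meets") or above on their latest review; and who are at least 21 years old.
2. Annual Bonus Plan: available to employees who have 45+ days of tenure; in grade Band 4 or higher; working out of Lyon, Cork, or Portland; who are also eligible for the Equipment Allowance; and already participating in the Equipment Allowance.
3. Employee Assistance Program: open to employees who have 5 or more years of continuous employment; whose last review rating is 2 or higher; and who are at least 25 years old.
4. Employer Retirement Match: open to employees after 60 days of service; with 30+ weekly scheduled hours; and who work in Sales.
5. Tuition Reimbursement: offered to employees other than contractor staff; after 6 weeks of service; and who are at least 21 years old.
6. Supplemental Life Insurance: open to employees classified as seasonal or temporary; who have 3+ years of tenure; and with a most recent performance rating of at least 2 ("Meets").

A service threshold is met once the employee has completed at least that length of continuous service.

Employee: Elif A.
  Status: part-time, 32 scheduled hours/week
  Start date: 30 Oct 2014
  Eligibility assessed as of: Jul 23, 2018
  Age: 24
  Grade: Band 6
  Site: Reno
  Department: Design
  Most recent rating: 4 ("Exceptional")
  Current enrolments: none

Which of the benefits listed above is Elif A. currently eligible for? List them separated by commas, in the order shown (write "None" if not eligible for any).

Equipment Allowance, Tuition Reimbursement

Service from 30 Oct 2014 to Jul 23, 2018: 1362 days.
Equipment Allowance — service 1362 days ≥ 180 days ✓; rating 4 ≥ 2 ✓; age 24 ≥ 21 ✓ → eligible.
Annual Bonus Plan — service 1362 days ≥ 45 days ✓; grade Band 6 ≥ Band 4 ✓; site Reno ✗ (not Lyon, Cork, or Portland) → not eligible.
Employee Assistance Program — service 1362 days < 5 years (≈1825 days) ✗ → not eligible.
Employer Retirement Match — service 1362 days ≥ 60 days ✓; 32 hrs/wk ≥ 30 ✓; dept Design ✗ → not eligible.
Tuition Reimbursement — status part-time ✓ (not excluded); service 1362 days ≥ 6 weeks (≈42 days) ✓; age 24 ≥ 21 ✓ → eligible.
Supplemental Life Insurance — status part-time ✗ (requires seasonal or temporary) → not eligible.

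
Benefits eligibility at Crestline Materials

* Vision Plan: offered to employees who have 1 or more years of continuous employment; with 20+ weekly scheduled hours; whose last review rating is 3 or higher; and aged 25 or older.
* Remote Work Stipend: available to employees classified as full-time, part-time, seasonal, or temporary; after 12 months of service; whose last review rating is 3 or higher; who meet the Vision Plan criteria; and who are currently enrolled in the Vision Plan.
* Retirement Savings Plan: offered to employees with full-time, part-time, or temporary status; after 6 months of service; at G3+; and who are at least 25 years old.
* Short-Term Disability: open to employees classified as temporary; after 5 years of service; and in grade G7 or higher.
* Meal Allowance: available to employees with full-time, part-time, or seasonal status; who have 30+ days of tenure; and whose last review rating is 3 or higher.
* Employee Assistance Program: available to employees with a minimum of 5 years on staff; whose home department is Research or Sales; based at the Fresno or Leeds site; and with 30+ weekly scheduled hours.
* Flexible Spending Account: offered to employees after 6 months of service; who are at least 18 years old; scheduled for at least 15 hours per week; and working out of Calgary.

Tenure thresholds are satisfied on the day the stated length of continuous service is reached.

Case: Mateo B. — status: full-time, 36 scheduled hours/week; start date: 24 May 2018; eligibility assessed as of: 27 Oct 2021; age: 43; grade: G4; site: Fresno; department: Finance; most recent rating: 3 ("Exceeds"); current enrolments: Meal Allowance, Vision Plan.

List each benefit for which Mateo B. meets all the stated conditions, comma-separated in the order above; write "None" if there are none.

Vision Plan, Remote Work Stipend, Retirement Savings Plan, Meal Allowance

Service from 24 May 2018 to 27 Oct 2021: 1252 days.
Vision Plan — service 1252 days ≥ 1 year (≈365 days) ✓; 36 hrs/wk ≥ 20 ✓; rating 3 ≥ 3 ✓; age 43 ≥ 25 ✓ → eligible.
Remote Work Stipend — status full-time ✓; service 1252 days ≥ 12 months (≈360 days) ✓; rating 3 ≥ 3 ✓; eligible for Vision Plan ✓; enrolled in Vision Plan ✓ → eligible.
Retirement Savings Plan — status full-time ✓; service 1252 days ≥ 6 months (≈180 days) ✓; grade G4 ≥ G3 ✓; age 43 ≥ 25 ✓ → eligible.
Short-Term Disability — status full-time ✗ (requires temporary) → not eligible.
Meal Allowance — status full-time ✓; service 1252 days ≥ 30 days ✓; rating 3 ≥ 3 ✓ → eligible.
Employee Assistance Program — service 1252 days < 5 years (≈1825 days) ✗ → not eligible.
Flexible Spending Account — service 1252 days ≥ 6 months (≈180 days) ✓; age 43 ≥ 18 ✓; 36 hrs/wk ≥ 15 ✓; site Fresno ✗ (not Calgary) → not eligible.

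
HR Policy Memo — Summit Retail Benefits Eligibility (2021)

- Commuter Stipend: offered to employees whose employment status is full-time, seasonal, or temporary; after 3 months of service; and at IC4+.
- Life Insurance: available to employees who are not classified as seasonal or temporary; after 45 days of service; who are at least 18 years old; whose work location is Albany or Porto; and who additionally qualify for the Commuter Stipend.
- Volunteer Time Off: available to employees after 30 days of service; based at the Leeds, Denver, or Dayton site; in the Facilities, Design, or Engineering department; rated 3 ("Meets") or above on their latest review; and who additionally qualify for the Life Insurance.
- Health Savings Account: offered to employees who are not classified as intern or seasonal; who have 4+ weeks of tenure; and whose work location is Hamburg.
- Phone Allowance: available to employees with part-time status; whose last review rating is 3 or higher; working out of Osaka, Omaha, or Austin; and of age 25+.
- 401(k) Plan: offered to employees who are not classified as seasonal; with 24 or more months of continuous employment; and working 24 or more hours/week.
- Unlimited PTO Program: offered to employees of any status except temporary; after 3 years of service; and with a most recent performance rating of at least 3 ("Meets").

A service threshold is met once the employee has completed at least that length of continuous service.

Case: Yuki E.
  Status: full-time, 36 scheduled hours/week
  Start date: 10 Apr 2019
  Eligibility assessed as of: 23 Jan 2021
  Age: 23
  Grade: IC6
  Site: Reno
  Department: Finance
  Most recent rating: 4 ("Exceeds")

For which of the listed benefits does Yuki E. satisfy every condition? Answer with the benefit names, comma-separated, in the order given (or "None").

Commuter Stipend

Service from 10 Apr 2019 to 23 Jan 2021: 654 days.
Commuter Stipend — status full-time ✓; service 654 days ≥ 3 months (≈90 days) ✓; grade IC6 ≥ IC4 ✓ → eligible.
Life Insurance — status full-time ✓ (not excluded); service 654 days ≥ 45 days ✓; age 23 ≥ 18 ✓; site Reno ✗ (not Albany or Porto) → not eligible.
Volunteer Time Off — service 654 days ≥ 30 days ✓; site Reno ✗ (not Leeds, Denver, or Dayton) → not eligible.
Health Savings Account — status full-time ✓ (not excluded); service 654 days ≥ 4 weeks (≈28 days) ✓; site Reno ✗ (not Hamburg) → not eligible.
Phone Allowance — status full-time ✗ (requires part-time) → not eligible.
401(k) Plan — status full-time ✓ (not excluded); service 654 days < 24 months (≈720 days) ✗ → not eligible.
Unlimited PTO Program — status full-time ✓ (not excluded); service 654 days < 3 years (≈1095 days) ✗ → not eligible.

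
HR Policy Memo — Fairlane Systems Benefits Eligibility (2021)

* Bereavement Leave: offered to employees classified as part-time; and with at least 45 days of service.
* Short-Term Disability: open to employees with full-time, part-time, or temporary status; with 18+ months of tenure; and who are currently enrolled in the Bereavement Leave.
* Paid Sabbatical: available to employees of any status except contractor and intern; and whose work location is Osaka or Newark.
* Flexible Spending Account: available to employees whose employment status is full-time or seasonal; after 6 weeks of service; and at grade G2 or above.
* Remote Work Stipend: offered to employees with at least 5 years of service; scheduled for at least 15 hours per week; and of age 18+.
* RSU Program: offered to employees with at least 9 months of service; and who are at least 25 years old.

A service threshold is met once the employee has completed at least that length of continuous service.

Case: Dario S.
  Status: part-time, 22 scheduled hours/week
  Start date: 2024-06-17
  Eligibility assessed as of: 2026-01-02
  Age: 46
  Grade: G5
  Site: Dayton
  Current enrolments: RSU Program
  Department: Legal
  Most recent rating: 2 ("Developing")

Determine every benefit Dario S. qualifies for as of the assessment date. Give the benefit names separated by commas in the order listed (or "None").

Service from 2024-06-17 to 2026-01-02: 564 days.
Bereavement Leave — status part-time ✓; service 564 days ≥ 45 days ✓ → eligible.
Short-Term Disability — status part-time ✓; service 564 days ≥ 18 months (≈540 days) ✓; not enrolled in Bereavement Leave ✗ → not eligible.
Paid Sabbatical — status part-time ✓ (not excluded); site Dayton ✗ (not Osaka or Newark) → not eligible.
Flexible Spending Account — status part-time ✗ (requires full-time or seasonal) → not eligible.
Remote Work Stipend — service 564 days < 5 years (≈1825 days) ✗ → not eligible.
RSU Program — service 564 days ≥ 9 months (≈270 days) ✓; age 46 ≥ 25 ✓ → eligible.

Bereavement Leave, RSU Program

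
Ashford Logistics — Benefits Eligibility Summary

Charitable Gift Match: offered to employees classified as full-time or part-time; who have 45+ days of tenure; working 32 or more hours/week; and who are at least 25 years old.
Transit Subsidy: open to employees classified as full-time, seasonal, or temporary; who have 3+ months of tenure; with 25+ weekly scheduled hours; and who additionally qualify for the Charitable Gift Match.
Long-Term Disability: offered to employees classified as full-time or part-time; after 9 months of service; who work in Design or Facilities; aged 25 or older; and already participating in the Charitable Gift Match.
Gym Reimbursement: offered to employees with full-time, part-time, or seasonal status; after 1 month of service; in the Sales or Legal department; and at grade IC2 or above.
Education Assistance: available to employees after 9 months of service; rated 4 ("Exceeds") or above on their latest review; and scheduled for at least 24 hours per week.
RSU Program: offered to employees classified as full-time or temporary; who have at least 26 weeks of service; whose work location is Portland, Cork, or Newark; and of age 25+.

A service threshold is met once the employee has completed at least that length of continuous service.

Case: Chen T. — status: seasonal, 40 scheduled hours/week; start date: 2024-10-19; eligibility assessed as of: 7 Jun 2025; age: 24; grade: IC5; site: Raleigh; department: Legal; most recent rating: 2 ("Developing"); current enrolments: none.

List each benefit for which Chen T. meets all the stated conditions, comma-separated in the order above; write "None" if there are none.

Service from 2024-10-19 to 7 Jun 2025: 231 days.
Charitable Gift Match — status seasonal ✗ (requires full-time or part-time) → not eligible.
Transit Subsidy — status seasonal ✓; service 231 days ≥ 3 months (≈90 days) ✓; 40 hrs/wk ≥ 25 ✓; not eligible for Charitable Gift Match ✗ → not eligible.
Long-Term Disability — status seasonal ✗ (requires full-time or part-time) → not eligible.
Gym Reimbursement — status seasonal ✓; service 231 days ≥ 1 month (≈30 days) ✓; dept Legal ✓; grade IC5 ≥ IC2 ✓ → eligible.
Education Assistance — service 231 days < 9 months (≈270 days) ✗ → not eligible.
RSU Program — status seasonal ✗ (requires full-time or temporary) → not eligible.

Gym Reimbursement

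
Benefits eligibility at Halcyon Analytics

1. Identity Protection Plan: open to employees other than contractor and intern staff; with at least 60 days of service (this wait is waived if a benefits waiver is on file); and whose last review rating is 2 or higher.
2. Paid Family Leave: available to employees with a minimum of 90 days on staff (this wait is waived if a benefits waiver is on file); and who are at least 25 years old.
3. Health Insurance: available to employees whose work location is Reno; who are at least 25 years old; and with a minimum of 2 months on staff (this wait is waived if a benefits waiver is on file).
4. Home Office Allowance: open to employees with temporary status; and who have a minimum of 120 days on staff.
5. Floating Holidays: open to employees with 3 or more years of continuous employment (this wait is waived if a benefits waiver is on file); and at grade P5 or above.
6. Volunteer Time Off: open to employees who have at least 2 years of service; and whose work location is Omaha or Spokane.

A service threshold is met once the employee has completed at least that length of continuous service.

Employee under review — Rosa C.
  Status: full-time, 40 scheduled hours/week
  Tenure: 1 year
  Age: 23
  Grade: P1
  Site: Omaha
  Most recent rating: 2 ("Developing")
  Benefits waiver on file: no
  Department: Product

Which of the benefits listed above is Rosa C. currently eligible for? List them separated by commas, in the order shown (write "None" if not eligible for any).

Identity Protection Plan

Identity Protection Plan — status full-time ✓ (not excluded); no waiver, service 1 year ≥ 60 days ✓; rating 2 ≥ 2 ✓ → eligible.
Paid Family Leave — no waiver, service 1 year ≥ 90 days ✓; age 23 < 25 ✗ → not eligible.
Health Insurance — site Omaha ✗ (not Reno) → not eligible.
Home Office Allowance — status full-time ✗ (requires temporary) → not eligible.
Floating Holidays — no waiver, service 1 year < 3 years ✗ → not eligible.
Volunteer Time Off — service 1 year < 2 years ✗ → not eligible.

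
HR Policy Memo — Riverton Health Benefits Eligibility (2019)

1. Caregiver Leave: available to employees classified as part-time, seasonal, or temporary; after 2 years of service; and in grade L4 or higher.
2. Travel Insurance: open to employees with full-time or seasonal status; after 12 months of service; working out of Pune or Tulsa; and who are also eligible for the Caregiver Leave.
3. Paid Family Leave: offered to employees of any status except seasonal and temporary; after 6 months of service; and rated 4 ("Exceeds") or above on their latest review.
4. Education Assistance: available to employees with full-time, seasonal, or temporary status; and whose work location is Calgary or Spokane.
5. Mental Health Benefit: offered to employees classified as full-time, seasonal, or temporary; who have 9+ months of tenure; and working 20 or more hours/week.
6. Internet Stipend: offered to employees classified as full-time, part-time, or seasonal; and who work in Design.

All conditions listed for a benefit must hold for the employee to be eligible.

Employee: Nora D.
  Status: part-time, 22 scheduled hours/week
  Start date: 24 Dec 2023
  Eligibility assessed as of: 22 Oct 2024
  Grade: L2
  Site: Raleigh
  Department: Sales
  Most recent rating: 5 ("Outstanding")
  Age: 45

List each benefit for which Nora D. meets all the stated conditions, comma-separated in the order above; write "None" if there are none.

Paid Family Leave

Service from 24 Dec 2023 to 22 Oct 2024: 303 days.
Caregiver Leave — status part-time ✓; service 303 days < 2 years (≈730 days) ✗ → not eligible.
Travel Insurance — status part-time ✗ (requires full-time or seasonal) → not eligible.
Paid Family Leave — status part-time ✓ (not excluded); service 303 days ≥ 6 months (≈180 days) ✓; rating 5 ≥ 4 ✓ → eligible.
Education Assistance — status part-time ✗ (requires full-time, seasonal, or temporary) → not eligible.
Mental Health Benefit — status part-time ✗ (requires full-time, seasonal, or temporary) → not eligible.
Internet Stipend — status part-time ✓; dept Sales ✗ → not eligible.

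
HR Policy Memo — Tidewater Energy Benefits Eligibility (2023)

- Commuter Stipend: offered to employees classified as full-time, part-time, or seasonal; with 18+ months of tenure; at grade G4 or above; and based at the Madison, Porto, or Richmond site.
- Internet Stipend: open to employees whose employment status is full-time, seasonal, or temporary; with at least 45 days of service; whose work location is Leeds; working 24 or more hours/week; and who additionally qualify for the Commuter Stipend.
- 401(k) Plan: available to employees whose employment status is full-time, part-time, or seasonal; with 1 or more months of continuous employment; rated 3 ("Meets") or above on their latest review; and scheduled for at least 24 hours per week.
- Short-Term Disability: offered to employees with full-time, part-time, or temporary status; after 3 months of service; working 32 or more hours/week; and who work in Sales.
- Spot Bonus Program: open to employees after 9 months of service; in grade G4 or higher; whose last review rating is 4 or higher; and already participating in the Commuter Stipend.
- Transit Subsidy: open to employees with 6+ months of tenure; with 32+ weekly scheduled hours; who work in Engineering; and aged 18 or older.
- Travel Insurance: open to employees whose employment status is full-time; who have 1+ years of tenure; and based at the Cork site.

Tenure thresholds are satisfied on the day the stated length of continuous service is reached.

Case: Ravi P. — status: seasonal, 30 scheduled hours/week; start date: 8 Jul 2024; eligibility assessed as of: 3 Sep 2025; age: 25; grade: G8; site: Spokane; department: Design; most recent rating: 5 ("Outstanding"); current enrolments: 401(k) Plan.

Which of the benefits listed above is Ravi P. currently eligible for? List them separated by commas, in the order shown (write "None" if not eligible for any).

Service from 8 Jul 2024 to 3 Sep 2025: 422 days.
Commuter Stipend — status seasonal ✓; service 422 days < 18 months (≈540 days) ✗ → not eligible.
Internet Stipend — status seasonal ✓; service 422 days ≥ 45 days ✓; site Spokane ✗ (not Leeds) → not eligible.
401(k) Plan — status seasonal ✓; service 422 days ≥ 1 month (≈30 days) ✓; rating 5 ≥ 3 ✓; 30 hrs/wk ≥ 24 ✓ → eligible.
Short-Term Disability — status seasonal ✗ (requires full-time, part-time, or temporary) → not eligible.
Spot Bonus Program — service 422 days ≥ 9 months (≈270 days) ✓; grade G8 ≥ G4 ✓; rating 5 ≥ 4 ✓; not enrolled in Commuter Stipend ✗ → not eligible.
Transit Subsidy — service 422 days ≥ 6 months (≈180 days) ✓; 30 hrs/wk < 32 ✗ → not eligible.
Travel Insurance — status seasonal ✗ (requires full-time) → not eligible.

401(k) Plan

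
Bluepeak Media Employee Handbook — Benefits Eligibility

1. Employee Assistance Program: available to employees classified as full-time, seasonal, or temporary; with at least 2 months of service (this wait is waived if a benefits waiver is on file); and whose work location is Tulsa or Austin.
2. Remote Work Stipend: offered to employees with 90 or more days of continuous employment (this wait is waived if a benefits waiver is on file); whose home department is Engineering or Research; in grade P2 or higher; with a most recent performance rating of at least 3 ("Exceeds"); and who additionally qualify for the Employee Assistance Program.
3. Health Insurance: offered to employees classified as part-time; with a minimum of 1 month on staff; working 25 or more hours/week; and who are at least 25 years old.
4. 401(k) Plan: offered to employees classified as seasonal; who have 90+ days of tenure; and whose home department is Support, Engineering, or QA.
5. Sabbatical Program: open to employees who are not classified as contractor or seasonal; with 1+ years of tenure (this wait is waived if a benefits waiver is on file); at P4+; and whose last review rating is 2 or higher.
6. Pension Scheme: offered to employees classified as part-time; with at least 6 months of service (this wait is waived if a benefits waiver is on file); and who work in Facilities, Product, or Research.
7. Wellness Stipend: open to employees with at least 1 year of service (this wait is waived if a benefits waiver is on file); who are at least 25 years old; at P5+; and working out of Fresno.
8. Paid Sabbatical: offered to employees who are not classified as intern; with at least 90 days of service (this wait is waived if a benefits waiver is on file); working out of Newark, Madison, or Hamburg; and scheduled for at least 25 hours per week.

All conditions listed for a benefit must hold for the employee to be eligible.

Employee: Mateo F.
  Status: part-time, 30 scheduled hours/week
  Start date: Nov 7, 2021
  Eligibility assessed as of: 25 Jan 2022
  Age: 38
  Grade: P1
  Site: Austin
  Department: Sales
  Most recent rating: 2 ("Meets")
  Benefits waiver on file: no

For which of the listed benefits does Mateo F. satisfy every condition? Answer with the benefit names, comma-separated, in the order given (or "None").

Service from Nov 7, 2021 to 25 Jan 2022: 79 days.
Employee Assistance Program — status part-time ✗ (requires full-time, seasonal, or temporary) → not eligible.
Remote Work Stipend — no waiver, service 79 days < 90 days ✗ → not eligible.
Health Insurance — status part-time ✓; service 79 days ≥ 1 month (≈30 days) ✓; 30 hrs/wk ≥ 25 ✓; age 38 ≥ 25 ✓ → eligible.
401(k) Plan — status part-time ✗ (requires seasonal) → not eligible.
Sabbatical Program — status part-time ✓ (not excluded); no waiver, service 79 days < 1 year (≈365 days) ✗ → not eligible.
Pension Scheme — status part-time ✓; no waiver, service 79 days < 6 months (≈180 days) ✗ → not eligible.
Wellness Stipend — no waiver, service 79 days < 1 year (≈365 days) ✗ → not eligible.
Paid Sabbatical — status part-time ✓ (not excluded); no waiver, service 79 days < 90 days ✗ → not eligible.

Health Insurance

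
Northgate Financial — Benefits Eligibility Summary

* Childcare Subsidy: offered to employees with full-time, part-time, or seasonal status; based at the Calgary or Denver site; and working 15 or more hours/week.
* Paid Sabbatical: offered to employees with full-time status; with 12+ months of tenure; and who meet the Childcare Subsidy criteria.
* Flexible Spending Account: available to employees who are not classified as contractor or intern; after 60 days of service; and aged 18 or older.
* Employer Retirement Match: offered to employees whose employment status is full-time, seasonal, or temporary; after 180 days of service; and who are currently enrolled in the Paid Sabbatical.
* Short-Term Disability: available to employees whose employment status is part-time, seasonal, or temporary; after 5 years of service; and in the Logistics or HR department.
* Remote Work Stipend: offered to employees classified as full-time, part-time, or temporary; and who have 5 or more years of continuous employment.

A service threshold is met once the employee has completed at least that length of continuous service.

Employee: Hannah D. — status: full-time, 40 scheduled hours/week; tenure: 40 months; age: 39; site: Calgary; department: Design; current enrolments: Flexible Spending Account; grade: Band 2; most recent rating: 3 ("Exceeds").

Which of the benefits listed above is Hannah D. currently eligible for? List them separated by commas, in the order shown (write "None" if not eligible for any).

Childcare Subsidy — status full-time ✓; site Calgary ✓; 40 hrs/wk ≥ 15 ✓ → eligible.
Paid Sabbatical — status full-time ✓; service 40 months ≥ 12 months ✓; eligible for Childcare Subsidy ✓ → eligible.
Flexible Spending Account — status full-time ✓ (not excluded); service 40 months ≥ 60 days ✓; age 39 ≥ 18 ✓ → eligible.
Employer Retirement Match — status full-time ✓; service 40 months ≥ 180 days ✓; not enrolled in Paid Sabbatical ✗ → not eligible.
Short-Term Disability — status full-time ✗ (requires part-time, seasonal, or temporary) → not eligible.
Remote Work Stipend — status full-time ✓; service 40 months < 5 years (≈1825 days) ✗ → not eligible.

Childcare Subsidy, Paid Sabbatical, Flexible Spending Account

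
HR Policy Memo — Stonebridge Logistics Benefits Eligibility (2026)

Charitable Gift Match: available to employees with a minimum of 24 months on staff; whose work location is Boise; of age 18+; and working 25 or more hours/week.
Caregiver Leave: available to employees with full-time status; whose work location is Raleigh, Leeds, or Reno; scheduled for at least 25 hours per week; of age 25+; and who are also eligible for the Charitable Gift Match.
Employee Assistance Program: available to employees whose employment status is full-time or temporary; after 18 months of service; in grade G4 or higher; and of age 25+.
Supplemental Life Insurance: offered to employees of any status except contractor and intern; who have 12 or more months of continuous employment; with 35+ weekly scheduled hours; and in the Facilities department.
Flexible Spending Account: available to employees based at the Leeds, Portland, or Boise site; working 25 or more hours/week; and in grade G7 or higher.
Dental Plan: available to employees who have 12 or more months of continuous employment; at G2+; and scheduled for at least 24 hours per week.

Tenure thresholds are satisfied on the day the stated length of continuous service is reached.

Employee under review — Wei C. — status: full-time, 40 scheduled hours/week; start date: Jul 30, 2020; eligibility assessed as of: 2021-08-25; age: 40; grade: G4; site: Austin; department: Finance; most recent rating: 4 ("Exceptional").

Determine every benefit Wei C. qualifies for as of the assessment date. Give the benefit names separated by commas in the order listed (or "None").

Dental Plan

Service from Jul 30, 2020 to 2021-08-25: 391 days.
Charitable Gift Match — service 391 days < 24 months (≈720 days) ✗ → not eligible.
Caregiver Leave — status full-time ✓; site Austin ✗ (not Raleigh, Leeds, or Reno) → not eligible.
Employee Assistance Program — status full-time ✓; service 391 days < 18 months (≈540 days) ✗ → not eligible.
Supplemental Life Insurance — status full-time ✓ (not excluded); service 391 days ≥ 12 months (≈360 days) ✓; 40 hrs/wk ≥ 35 ✓; dept Finance ✗ → not eligible.
Flexible Spending Account — site Austin ✗ (not Leeds, Portland, or Boise) → not eligible.
Dental Plan — service 391 days ≥ 12 months (≈360 days) ✓; grade G4 ≥ G2 ✓; 40 hrs/wk ≥ 24 ✓ → eligible.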